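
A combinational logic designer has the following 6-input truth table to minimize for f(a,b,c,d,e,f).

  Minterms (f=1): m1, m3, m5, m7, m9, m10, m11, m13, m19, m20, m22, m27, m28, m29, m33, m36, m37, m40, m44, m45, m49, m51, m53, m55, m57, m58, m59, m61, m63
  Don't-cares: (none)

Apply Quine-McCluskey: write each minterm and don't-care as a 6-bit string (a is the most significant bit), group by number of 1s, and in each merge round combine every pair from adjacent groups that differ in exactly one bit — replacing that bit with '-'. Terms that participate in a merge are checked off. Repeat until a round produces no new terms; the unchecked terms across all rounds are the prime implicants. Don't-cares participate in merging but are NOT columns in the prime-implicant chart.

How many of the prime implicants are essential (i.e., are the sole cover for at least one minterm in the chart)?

[col 0] 000001*, 000011*, 000101*, 000111*, 001001*, 001010*, 001011*, 001101*, 010011*, 010100*, 010110*, 011011*, 011100*, 011101*, 100001*, 100100*, 100101*, 101000*, 101100*, 101101*, 110001*, 110011*, 110101*, 110111*, 111001*, 111010*, 111011*, 111101*, 111111*
[col 1] -00001*, -00101*, -01101*, -10011*, -11011*, -11101*, 0-0011*, 0-1011*, 0-1101*, 00-001*, 00-011*, 00-101*, 000-01*, 000-11*, 0000-1*, 0001-1*, 001-01*, 0010-1*, 00101-, 01-011*, 01-100, 0101-0, 01110-, 1-0001*, 1-0101*, 1-1101*, 10-100*, 10-101*, 100-01*, 10010-*, 101-00, 10110-*, 11-001*, 11-011*, 11-101*, 11-111*, 110-01*, 110-11*, 1100-1*, 1101-1*, 111-01*, 111-11*, 1110-1*, 11101-, 1111-1*
[col 2] --1101, -0-101, -00-01, -1-011, 0--011, 00--01, 00-0-1, 000--1, 1--101, 1-0-01, 10-10-, 11--01*, 11--11*, 11-0-1*, 11-1-1*, 110--1*, 111--1*
[col 3] 11---1
Prime implicants: --1101, -0-101, -00-01, -1-011, 0--011, 00--01, 00-0-1, 000--1, 00101-, 01-100, 0101-0, 01110-, 1--101, 1-0-01, 10-10-, 101-00, 11---1, 11101-
PI chart (minterm → PIs covering it):
  1 | -00-01,00--01,00-0-1,000--1
  3 | 0--011,00-0-1,000--1
  5 | -0-101,-00-01,00--01,000--1
  7 | 000--1  (sole → essential)
  9 | 00--01,00-0-1
  10 | 00101-  (sole → essential)
  11 | 0--011,00-0-1,00101-
  13 | --1101,-0-101,00--01
  19 | -1-011,0--011
  20 | 01-100,0101-0
  22 | 0101-0  (sole → essential)
  27 | -1-011,0--011
  28 | 01-100,01110-
  29 | --1101,01110-
  33 | -00-01,1-0-01
  36 | 10-10-  (sole → essential)
  37 | -0-101,-00-01,1--101,1-0-01,10-10-
  40 | 101-00  (sole → essential)
  44 | 10-10-,101-00
  45 | --1101,-0-101,1--101,10-10-
  49 | 1-0-01,11---1
  51 | -1-011,11---1
  53 | 1--101,1-0-01,11---1
  55 | 11---1  (sole → essential)
  57 | 11---1  (sole → essential)
  58 | 11101-  (sole → essential)
  59 | -1-011,11---1,11101-
  61 | --1101,1--101,11---1
  63 | 11---1  (sole → essential)
Essential prime implicants: 000--1, 00101-, 0101-0, 10-10-, 101-00, 11---1, 11101-

7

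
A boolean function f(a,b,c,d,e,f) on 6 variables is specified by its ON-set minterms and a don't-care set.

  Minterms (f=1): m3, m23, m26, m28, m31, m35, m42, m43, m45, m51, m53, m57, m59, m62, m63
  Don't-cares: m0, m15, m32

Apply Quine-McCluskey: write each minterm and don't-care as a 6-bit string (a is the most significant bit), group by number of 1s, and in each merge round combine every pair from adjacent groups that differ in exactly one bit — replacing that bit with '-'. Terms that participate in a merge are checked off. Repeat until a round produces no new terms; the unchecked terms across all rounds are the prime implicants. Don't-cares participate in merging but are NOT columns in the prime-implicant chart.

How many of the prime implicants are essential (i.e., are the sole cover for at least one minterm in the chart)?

10

size-2^0 implicants → 000000(✓)  000011(✓)  001111(✓)  010111(✓)  011010  011100  011111(✓)  100000(✓)  100011(✓)  101010(✓)  101011(✓)  101101  110011(✓)  110101  111001(✓)  111011(✓)  111110(✓)  111111(✓)
size-2^1 implicants → -00000  -00011  -11111  0-1111  01-111  1-0011(✓)  1-1011(✓)  10-011(✓)  10101-  11-011(✓)  111-11  1110-1  11111-
size-2^2 implicants → 1--011
Unchecked terms (primes): -00000, -00011, -11111, 0-1111, 01-111, 011010, 011100, 1--011, 10101-, 101101, 110101, 111-11, 1110-1, 11111-
Minterm coverage:
  m3 ⊆ -00011 [E]
  m23 ⊆ 01-111 [E]
  m26 ⊆ 011010 [E]
  m28 ⊆ 011100 [E]
  m31 ⊆ -11111,0-1111,01-111
  m35 ⊆ -00011,1--011
  m42 ⊆ 10101- [E]
  m43 ⊆ 1--011,10101-
  m45 ⊆ 101101 [E]
  m51 ⊆ 1--011 [E]
  m53 ⊆ 110101 [E]
  m57 ⊆ 1110-1 [E]
  m59 ⊆ 1--011,111-11,1110-1
  m62 ⊆ 11111- [E]
  m63 ⊆ -11111,111-11,11111-
E = {-00011, 01-111, 011010, 011100, 1--011, 10101-, 101101, 110101, 1110-1, 11111-}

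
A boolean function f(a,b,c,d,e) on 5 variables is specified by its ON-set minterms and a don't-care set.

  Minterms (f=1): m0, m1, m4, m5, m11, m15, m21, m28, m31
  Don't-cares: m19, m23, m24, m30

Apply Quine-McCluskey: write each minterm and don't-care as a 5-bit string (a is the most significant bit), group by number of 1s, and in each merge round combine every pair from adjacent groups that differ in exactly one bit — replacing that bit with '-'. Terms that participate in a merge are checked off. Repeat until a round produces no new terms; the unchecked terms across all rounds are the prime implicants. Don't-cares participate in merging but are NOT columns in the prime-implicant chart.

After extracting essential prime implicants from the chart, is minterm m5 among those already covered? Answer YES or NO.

Round 0: 00000✓ 00001✓ 00100✓ 00101✓ 01011✓ 01111✓ 10011✓ 10101✓ 10111✓ 11000✓ 11100✓ 11110✓ 11111✓
Round 1: -0101 -1111 00-00✓ 00-01✓ 0000-✓ 0010-✓ 01-11 1-111 10-11 101-1 11-00 111-0 1111-
Round 2: 00-0-
PIs = {-0101, -1111, 00-0-, 01-11, 1-111, 10-11, 101-1, 11-00, 111-0, 1111-}
Coverage chart:
  m0: 00-0- ←essential
  m1: 00-0- ←essential
  m4: 00-0- ←essential
  m5: -0101,00-0-
  m11: 01-11 ←essential
  m15: -1111,01-11
  m21: -0101,101-1
  m28: 11-00,111-0
  m31: -1111,1-111,1111-
Essential: 00-0-, 01-11

YES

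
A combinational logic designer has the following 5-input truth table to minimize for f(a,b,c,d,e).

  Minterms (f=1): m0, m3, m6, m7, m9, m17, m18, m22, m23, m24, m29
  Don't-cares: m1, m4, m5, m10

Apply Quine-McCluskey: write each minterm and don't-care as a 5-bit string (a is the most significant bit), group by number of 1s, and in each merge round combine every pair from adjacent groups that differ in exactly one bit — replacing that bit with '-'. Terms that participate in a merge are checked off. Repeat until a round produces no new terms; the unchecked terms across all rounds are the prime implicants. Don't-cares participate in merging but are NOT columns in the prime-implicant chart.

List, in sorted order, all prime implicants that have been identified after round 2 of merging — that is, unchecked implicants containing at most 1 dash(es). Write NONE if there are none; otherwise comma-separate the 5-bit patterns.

-0001, 0-001, 01010, 10-10, 11000, 11101

Round 0: 00000✓ 00001✓ 00011✓ 00100✓ 00101✓ 00110✓ 00111✓ 01001✓ 01010 10001✓ 10010✓ 10110✓ 10111✓ 11000 11101
Round 1: -0001 -0110✓ -0111✓ 0-001 00-00✓ 00-01✓ 00-11✓ 000-1✓ 0000-✓ 001-0✓ 001-1✓ 0010-✓ 0011-✓ 10-10 1011-✓
Round 2: -011- 00--1 00-0- 001--
PIs = {-0001, -011-, 0-001, 00--1, 00-0-, 001--, 01010, 10-10, 11000, 11101}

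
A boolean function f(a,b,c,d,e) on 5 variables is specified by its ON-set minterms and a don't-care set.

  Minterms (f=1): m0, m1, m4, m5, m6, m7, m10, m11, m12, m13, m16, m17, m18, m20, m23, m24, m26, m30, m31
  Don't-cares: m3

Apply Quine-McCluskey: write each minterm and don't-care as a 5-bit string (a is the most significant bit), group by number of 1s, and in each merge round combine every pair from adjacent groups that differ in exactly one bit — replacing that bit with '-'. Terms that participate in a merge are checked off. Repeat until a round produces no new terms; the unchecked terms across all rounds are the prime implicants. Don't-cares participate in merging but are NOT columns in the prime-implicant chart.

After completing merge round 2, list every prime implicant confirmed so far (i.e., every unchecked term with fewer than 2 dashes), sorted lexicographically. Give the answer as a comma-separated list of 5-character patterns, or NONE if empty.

-0111, -1010, 0-011, 0101-, 1-111, 11-10, 1111-

[col 0] 00000*, 00001*, 00011*, 00100*, 00101*, 00110*, 00111*, 01010*, 01011*, 01100*, 01101*, 10000*, 10001*, 10010*, 10100*, 10111*, 11000*, 11010*, 11110*, 11111*
[col 1] -0000*, -0001*, -0100*, -0111, -1010, 0-011, 0-100*, 0-101*, 00-00*, 00-01*, 00-11*, 000-1*, 0000-*, 001-0*, 001-1*, 0010-*, 0011-*, 0101-, 0110-*, 1-000*, 1-010*, 1-111, 10-00*, 100-0*, 1000-*, 11-10, 110-0*, 1111-
[col 2] -0-00, -000-, 0-10-, 00--1, 00-0-, 001--, 1-0-0
Prime implicants: -0-00, -000-, -0111, -1010, 0-011, 0-10-, 00--1, 00-0-, 001--, 0101-, 1-0-0, 1-111, 11-10, 1111-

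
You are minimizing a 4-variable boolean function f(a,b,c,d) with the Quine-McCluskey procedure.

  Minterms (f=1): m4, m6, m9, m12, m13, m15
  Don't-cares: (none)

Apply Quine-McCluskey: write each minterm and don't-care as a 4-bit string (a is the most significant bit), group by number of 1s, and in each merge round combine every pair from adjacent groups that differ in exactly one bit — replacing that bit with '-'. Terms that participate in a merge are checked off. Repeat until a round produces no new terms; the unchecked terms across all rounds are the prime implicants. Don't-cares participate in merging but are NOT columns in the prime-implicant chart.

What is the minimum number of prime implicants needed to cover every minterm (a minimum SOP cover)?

4

Round 0: 0100✓ 0110✓ 1001✓ 1100✓ 1101✓ 1111✓
Round 1: -100 01-0 1-01 11-1 110-
PIs = {-100, 01-0, 1-01, 11-1, 110-}
Coverage chart:
  m4: -100,01-0
  m6: 01-0 ←essential
  m9: 1-01 ←essential
  m12: -100,110-
  m13: 1-01,11-1,110-
  m15: 11-1 ←essential
Essential: 01-0, 1-01, 11-1
Petrick residual → -100
Min cover (4 terms): bc'd' + a'bd' + ac'd + abd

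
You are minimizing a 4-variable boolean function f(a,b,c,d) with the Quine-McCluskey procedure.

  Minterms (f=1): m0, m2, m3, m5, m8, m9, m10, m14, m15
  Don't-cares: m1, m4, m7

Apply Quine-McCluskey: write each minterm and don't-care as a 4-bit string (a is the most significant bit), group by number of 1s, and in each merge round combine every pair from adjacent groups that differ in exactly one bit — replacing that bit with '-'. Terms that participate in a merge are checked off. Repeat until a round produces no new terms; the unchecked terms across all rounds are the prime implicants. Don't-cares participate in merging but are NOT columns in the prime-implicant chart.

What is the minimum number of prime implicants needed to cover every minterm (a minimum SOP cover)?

size-2^0 implicants → 0000(✓)  0001(✓)  0010(✓)  0011(✓)  0100(✓)  0101(✓)  0111(✓)  1000(✓)  1001(✓)  1010(✓)  1110(✓)  1111(✓)
size-2^1 implicants → -000(✓)  -001(✓)  -010(✓)  -111  0-00(✓)  0-01(✓)  0-11(✓)  00-0(✓)  00-1(✓)  000-(✓)  001-(✓)  01-1(✓)  010-(✓)  1-10  10-0(✓)  100-(✓)  111-
size-2^2 implicants → -0-0  -00-  0--1  0-0-  00--
Unchecked terms (primes): -0-0, -00-, -111, 0--1, 0-0-, 00--, 1-10, 111-
Minterm coverage:
  m0 ⊆ -0-0,-00-,0-0-,00--
  m2 ⊆ -0-0,00--
  m3 ⊆ 0--1,00--
  m5 ⊆ 0--1,0-0-
  m8 ⊆ -0-0,-00-
  m9 ⊆ -00- [E]
  m10 ⊆ -0-0,1-10
  m14 ⊆ 1-10,111-
  m15 ⊆ -111,111-
E = {-00-}
Petrick residual → -0-0, 0--1, 111-
Cover = b'd' + b'c' + a'd + abc  |cover|=4

4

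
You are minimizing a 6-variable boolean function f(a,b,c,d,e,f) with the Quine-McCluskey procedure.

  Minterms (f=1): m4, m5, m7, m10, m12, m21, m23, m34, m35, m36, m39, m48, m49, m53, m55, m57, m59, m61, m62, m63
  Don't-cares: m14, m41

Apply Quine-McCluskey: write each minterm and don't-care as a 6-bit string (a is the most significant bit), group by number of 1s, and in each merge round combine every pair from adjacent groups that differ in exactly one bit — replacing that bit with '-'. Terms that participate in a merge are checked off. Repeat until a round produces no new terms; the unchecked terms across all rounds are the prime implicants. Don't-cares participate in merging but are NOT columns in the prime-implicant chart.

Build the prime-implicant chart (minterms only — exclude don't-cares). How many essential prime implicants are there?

[col 0] 000100*, 000101*, 000111*, 001010*, 001100*, 001110*, 010101*, 010111*, 100010*, 100011*, 100100*, 100111*, 101001*, 110000*, 110001*, 110101*, 110111*, 111001*, 111011*, 111101*, 111110*, 111111*
[col 1] -00100, -00111*, -10101*, -10111*, 0-0101*, 0-0111*, 00-100, 0001-1*, 00010-, 001-10, 0011-0, 0101-1*, 1-0111*, 1-1001, 100-11, 10001-, 11-001*, 11-101*, 11-111*, 110-01*, 11000-, 1101-1*, 111-01*, 111-11*, 1110-1*, 1111-1*, 11111-
[col 2] --0111, -101-1, 0-01-1, 11--01, 11-1-1, 111--1
Prime implicants: --0111, -00100, -101-1, 0-01-1, 00-100, 00010-, 001-10, 0011-0, 1-1001, 100-11, 10001-, 11--01, 11-1-1, 11000-, 111--1, 11111-
PI chart (minterm → PIs covering it):
  4 | -00100,00-100,00010-
  5 | 0-01-1,00010-
  7 | --0111,0-01-1
  10 | 001-10  (sole → essential)
  12 | 00-100,0011-0
  21 | -101-1,0-01-1
  23 | --0111,-101-1,0-01-1
  34 | 10001-  (sole → essential)
  35 | 100-11,10001-
  36 | -00100  (sole → essential)
  39 | --0111,100-11
  48 | 11000-  (sole → essential)
  49 | 11--01,11000-
  53 | -101-1,11--01,11-1-1
  55 | --0111,-101-1,11-1-1
  57 | 1-1001,11--01,111--1
  59 | 111--1  (sole → essential)
  61 | 11--01,11-1-1,111--1
  62 | 11111-  (sole → essential)
  63 | 11-1-1,111--1,11111-
Essential prime implicants: -00100, 001-10, 10001-, 11000-, 111--1, 11111-

6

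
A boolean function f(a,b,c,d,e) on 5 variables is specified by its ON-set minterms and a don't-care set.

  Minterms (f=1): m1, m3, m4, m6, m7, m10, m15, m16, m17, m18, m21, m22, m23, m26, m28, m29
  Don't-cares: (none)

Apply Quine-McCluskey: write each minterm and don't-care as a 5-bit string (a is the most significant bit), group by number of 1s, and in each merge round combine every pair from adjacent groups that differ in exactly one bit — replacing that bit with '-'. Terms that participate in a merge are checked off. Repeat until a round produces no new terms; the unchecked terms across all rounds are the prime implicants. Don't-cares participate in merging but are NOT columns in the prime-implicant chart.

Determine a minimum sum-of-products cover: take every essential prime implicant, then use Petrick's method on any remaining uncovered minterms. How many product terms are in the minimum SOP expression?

8

[col 0] 00001*, 00011*, 00100*, 00110*, 00111*, 01010*, 01111*, 10000*, 10001*, 10010*, 10101*, 10110*, 10111*, 11010*, 11100*, 11101*
[col 1] -0001, -0110*, -0111*, -1010, 0-111, 00-11, 000-1, 001-0, 0011-*, 1-010, 1-101, 10-01, 10-10, 100-0, 1000-, 101-1, 1011-*, 1110-
[col 2] -011-
Prime implicants: -0001, -011-, -1010, 0-111, 00-11, 000-1, 001-0, 1-010, 1-101, 10-01, 10-10, 100-0, 1000-, 101-1, 1110-
PI chart (minterm → PIs covering it):
  1 | -0001,000-1
  3 | 00-11,000-1
  4 | 001-0  (sole → essential)
  6 | -011-,001-0
  7 | -011-,0-111,00-11
  10 | -1010  (sole → essential)
  15 | 0-111  (sole → essential)
  16 | 100-0,1000-
  17 | -0001,10-01,1000-
  18 | 1-010,10-10,100-0
  21 | 1-101,10-01,101-1
  22 | -011-,10-10
  23 | -011-,101-1
  26 | -1010,1-010
  28 | 1110-  (sole → essential)
  29 | 1-101,1110-
Essential prime implicants: -1010, 0-111, 001-0, 1110-
Petrick residual → -011-, 000-1, 10-01, 100-0
Minimum SOP uses 8 PIs: b'cd + bc'de' + a'cde + a'b'c'e + a'b'ce' + ab'd'e + ab'c'e' + abcd'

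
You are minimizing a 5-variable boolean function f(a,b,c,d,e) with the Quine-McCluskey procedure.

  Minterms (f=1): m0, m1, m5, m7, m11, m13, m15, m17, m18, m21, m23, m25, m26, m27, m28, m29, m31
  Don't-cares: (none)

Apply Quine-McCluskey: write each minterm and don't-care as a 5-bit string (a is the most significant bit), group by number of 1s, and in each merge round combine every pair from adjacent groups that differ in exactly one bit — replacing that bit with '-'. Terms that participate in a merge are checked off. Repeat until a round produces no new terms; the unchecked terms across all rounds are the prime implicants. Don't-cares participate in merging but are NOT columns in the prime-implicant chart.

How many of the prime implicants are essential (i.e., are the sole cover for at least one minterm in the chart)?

Round 0: 00000✓ 00001✓ 00101✓ 00111✓ 01011✓ 01101✓ 01111✓ 10001✓ 10010✓ 10101✓ 10111✓ 11001✓ 11010✓ 11011✓ 11100✓ 11101✓ 11111✓
Round 1: -0001✓ -0101✓ -0111✓ -1011✓ -1101✓ -1111✓ 0-101✓ 0-111✓ 00-01✓ 0000- 001-1✓ 01-11✓ 011-1✓ 1-001✓ 1-010 1-101✓ 1-111✓ 10-01✓ 101-1✓ 11-01✓ 11-11✓ 110-1✓ 1101- 111-1✓ 1110-
Round 2: --101✓ --111✓ -0-01 -01-1✓ -1-11 -11-1✓ 0-1-1✓ 1--01 1-1-1✓ 11--1
Round 3: --1-1
PIs = {--1-1, -0-01, -1-11, 0000-, 1--01, 1-010, 11--1, 1101-, 1110-}
Coverage chart:
  m0: 0000- ←essential
  m1: -0-01,0000-
  m5: --1-1,-0-01
  m7: --1-1 ←essential
  m11: -1-11 ←essential
  m13: --1-1 ←essential
  m15: --1-1,-1-11
  m17: -0-01,1--01
  m18: 1-010 ←essential
  m21: --1-1,-0-01,1--01
  m23: --1-1 ←essential
  m25: 1--01,11--1
  m26: 1-010,1101-
  m27: -1-11,11--1,1101-
  m28: 1110- ←essential
  m29: --1-1,1--01,11--1,1110-
  m31: --1-1,-1-11,11--1
Essential: --1-1, -1-11, 0000-, 1-010, 1110-

5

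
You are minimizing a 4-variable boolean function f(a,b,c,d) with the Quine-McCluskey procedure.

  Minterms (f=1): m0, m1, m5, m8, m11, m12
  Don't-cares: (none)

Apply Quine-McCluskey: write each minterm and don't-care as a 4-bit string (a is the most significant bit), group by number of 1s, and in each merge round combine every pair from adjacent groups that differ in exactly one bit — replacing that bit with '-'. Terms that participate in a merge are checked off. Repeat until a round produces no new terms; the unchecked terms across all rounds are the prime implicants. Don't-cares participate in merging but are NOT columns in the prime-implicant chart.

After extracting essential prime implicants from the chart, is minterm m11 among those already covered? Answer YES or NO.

Round 0: 0000✓ 0001✓ 0101✓ 1000✓ 1011 1100✓
Round 1: -000 0-01 000- 1-00
PIs = {-000, 0-01, 000-, 1-00, 1011}
Coverage chart:
  m0: -000,000-
  m1: 0-01,000-
  m5: 0-01 ←essential
  m8: -000,1-00
  m11: 1011 ←essential
  m12: 1-00 ←essential
Essential: 0-01, 1-00, 1011

YES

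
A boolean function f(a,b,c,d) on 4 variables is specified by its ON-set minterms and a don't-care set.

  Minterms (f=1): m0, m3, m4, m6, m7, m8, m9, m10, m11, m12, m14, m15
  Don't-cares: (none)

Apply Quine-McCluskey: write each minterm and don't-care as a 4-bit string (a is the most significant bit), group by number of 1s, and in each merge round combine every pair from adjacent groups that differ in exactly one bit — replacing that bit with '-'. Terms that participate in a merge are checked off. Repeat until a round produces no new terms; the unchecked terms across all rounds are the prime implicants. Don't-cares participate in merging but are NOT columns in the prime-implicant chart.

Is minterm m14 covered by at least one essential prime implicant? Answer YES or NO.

NO

[col 0] 0000*, 0011*, 0100*, 0110*, 0111*, 1000*, 1001*, 1010*, 1011*, 1100*, 1110*, 1111*
[col 1] -000*, -011*, -100*, -110*, -111*, 0-00*, 0-11*, 01-0*, 011-*, 1-00*, 1-10*, 1-11*, 10-0*, 10-1*, 100-*, 101-*, 11-0*, 111-*
[col 2] --00, --11, -1-0, -11-, 1--0, 1-1-, 10--
Prime implicants: --00, --11, -1-0, -11-, 1--0, 1-1-, 10--
PI chart (minterm → PIs covering it):
  0 | --00  (sole → essential)
  3 | --11  (sole → essential)
  4 | --00,-1-0
  6 | -1-0,-11-
  7 | --11,-11-
  8 | --00,1--0,10--
  9 | 10--  (sole → essential)
  10 | 1--0,1-1-,10--
  11 | --11,1-1-,10--
  12 | --00,-1-0,1--0
  14 | -1-0,-11-,1--0,1-1-
  15 | --11,-11-,1-1-
Essential prime implicants: --00, --11, 10--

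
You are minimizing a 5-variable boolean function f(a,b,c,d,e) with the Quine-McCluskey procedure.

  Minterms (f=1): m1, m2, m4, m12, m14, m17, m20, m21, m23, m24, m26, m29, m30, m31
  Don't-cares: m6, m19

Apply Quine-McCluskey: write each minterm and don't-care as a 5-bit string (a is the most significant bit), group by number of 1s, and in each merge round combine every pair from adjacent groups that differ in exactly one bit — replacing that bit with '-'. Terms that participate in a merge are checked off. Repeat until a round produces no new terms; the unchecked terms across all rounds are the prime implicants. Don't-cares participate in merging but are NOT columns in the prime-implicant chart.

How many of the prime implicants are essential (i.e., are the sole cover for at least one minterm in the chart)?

Round 0: 00001✓ 00010✓ 00100✓ 00110✓ 01100✓ 01110✓ 10001✓ 10011✓ 10100✓ 10101✓ 10111✓ 11000✓ 11010✓ 11101✓ 11110✓ 11111✓
Round 1: -0001 -0100 -1110 0-100✓ 0-110✓ 00-10 001-0✓ 011-0✓ 1-101✓ 1-111✓ 10-01✓ 10-11✓ 100-1✓ 101-1✓ 1010- 11-10 110-0 111-1✓ 1111-
Round 2: 0-1-0 1-1-1 10--1
PIs = {-0001, -0100, -1110, 0-1-0, 00-10, 1-1-1, 10--1, 1010-, 11-10, 110-0, 1111-}
Coverage chart:
  m1: -0001 ←essential
  m2: 00-10 ←essential
  m4: -0100,0-1-0
  m12: 0-1-0 ←essential
  m14: -1110,0-1-0
  m17: -0001,10--1
  m20: -0100,1010-
  m21: 1-1-1,10--1,1010-
  m23: 1-1-1,10--1
  m24: 110-0 ←essential
  m26: 11-10,110-0
  m29: 1-1-1 ←essential
  m30: -1110,11-10,1111-
  m31: 1-1-1,1111-
Essential: -0001, 0-1-0, 00-10, 1-1-1, 110-0

5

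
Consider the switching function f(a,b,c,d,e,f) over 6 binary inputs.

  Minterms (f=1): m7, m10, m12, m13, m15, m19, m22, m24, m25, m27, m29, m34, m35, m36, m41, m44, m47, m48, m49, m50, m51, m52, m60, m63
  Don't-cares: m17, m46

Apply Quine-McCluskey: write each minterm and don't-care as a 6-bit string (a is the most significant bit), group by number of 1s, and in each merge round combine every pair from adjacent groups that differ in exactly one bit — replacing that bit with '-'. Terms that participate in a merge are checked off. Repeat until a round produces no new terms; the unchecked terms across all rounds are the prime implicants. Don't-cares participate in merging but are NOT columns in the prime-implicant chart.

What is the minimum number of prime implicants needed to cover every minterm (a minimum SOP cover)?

[col 0] 000111*, 001010, 001100*, 001101*, 001111*, 010001*, 010011*, 010110, 011000*, 011001*, 011011*, 011101*, 100010*, 100011*, 100100*, 101001, 101100*, 101110*, 101111*, 110000*, 110001*, 110010*, 110011*, 110100*, 111100*, 111111*
[col 1] -01100, -01111, -10001*, -10011*, 0-1101, 00-111, 0011-1, 00110-, 01-001*, 01-011*, 0100-1*, 011-01, 0110-1*, 01100-, 1-0010*, 1-0011*, 1-0100*, 1-1100*, 1-1111, 10-100*, 10001-*, 1011-0, 10111-, 11-100*, 110-00, 1100-0*, 1100-1*, 11000-*, 11001-*
[col 2] -100-1, 01-0-1, 1--100, 1-001-, 1100--
Prime implicants: -01100, -01111, -100-1, 0-1101, 00-111, 001010, 0011-1, 00110-, 01-0-1, 010110, 011-01, 01100-, 1--100, 1-001-, 1-1111, 101001, 1011-0, 10111-, 110-00, 1100--
PI chart (minterm → PIs covering it):
  7 | 00-111  (sole → essential)
  10 | 001010  (sole → essential)
  12 | -01100,00110-
  13 | 0-1101,0011-1,00110-
  15 | -01111,00-111,0011-1
  19 | -100-1,01-0-1
  22 | 010110  (sole → essential)
  24 | 01100-  (sole → essential)
  25 | 01-0-1,011-01,01100-
  27 | 01-0-1  (sole → essential)
  29 | 0-1101,011-01
  34 | 1-001-  (sole → essential)
  35 | 1-001-  (sole → essential)
  36 | 1--100  (sole → essential)
  41 | 101001  (sole → essential)
  44 | -01100,1--100,1011-0
  47 | -01111,1-1111,10111-
  48 | 110-00,1100--
  49 | -100-1,1100--
  50 | 1-001-,1100--
  51 | -100-1,1-001-,1100--
  52 | 1--100,110-00
  60 | 1--100  (sole → essential)
  63 | 1-1111  (sole → essential)
Essential prime implicants: 00-111, 001010, 01-0-1, 010110, 01100-, 1--100, 1-001-, 1-1111, 101001
Petrick residual → -01100, 0-1101, 1100--
Minimum SOP uses 12 PIs: b'cde'f' + a'cde'f + a'b'def + a'b'cd'ef' + a'bd'f + a'bc'def' + a'bcd'e' + ade'f' + ac'd'e + acdef + ab'cd'e'f + abc'd'

12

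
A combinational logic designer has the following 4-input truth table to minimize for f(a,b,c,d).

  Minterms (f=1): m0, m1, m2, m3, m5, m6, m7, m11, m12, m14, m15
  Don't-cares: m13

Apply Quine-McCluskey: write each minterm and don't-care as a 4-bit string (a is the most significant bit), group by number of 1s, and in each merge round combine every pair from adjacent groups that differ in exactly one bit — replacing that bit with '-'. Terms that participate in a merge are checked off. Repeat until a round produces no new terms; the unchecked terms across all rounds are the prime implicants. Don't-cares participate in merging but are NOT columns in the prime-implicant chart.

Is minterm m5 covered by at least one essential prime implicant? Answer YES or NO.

NO

Round 0: 0000✓ 0001✓ 0010✓ 0011✓ 0101✓ 0110✓ 0111✓ 1011✓ 1100✓ 1101✓ 1110✓ 1111✓
Round 1: -011✓ -101✓ -110✓ -111✓ 0-01✓ 0-10✓ 0-11✓ 00-0✓ 00-1✓ 000-✓ 001-✓ 01-1✓ 011-✓ 1-11✓ 11-0✓ 11-1✓ 110-✓ 111-✓
Round 2: --11 -1-1 -11- 0--1 0-1- 00-- 11--
PIs = {--11, -1-1, -11-, 0--1, 0-1-, 00--, 11--}
Coverage chart:
  m0: 00-- ←essential
  m1: 0--1,00--
  m2: 0-1-,00--
  m3: --11,0--1,0-1-,00--
  m5: -1-1,0--1
  m6: -11-,0-1-
  m7: --11,-1-1,-11-,0--1,0-1-
  m11: --11 ←essential
  m12: 11-- ←essential
  m14: -11-,11--
  m15: --11,-1-1,-11-,11--
Essential: --11, 00--, 11--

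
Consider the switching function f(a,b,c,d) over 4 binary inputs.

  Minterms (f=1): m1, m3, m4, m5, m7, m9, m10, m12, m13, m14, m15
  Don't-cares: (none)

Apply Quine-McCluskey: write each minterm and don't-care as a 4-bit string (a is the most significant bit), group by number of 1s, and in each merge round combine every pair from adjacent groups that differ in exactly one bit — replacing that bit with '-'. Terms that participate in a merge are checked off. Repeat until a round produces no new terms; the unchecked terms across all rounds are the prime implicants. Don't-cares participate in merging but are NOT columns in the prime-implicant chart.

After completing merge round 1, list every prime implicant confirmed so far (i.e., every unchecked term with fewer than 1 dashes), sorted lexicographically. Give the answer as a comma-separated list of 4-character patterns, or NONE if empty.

NONE

[col 0] 0001*, 0011*, 0100*, 0101*, 0111*, 1001*, 1010*, 1100*, 1101*, 1110*, 1111*
[col 1] -001*, -100*, -101*, -111*, 0-01*, 0-11*, 00-1*, 01-1*, 010-*, 1-01*, 1-10, 11-0*, 11-1*, 110-*, 111-*
[col 2] --01, -1-1, -10-, 0--1, 11--
Prime implicants: --01, -1-1, -10-, 0--1, 1-10, 11--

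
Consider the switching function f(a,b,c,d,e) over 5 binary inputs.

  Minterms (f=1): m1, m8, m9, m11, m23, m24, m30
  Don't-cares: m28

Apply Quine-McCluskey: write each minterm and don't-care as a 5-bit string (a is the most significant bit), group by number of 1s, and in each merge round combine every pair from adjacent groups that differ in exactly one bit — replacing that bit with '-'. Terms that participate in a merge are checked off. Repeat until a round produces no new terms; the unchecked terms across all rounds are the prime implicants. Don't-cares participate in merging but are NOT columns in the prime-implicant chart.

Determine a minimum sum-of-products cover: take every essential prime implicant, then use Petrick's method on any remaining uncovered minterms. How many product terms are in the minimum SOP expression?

5

[col 0] 00001*, 01000*, 01001*, 01011*, 10111, 11000*, 11100*, 11110*
[col 1] -1000, 0-001, 010-1, 0100-, 11-00, 111-0
Prime implicants: -1000, 0-001, 010-1, 0100-, 10111, 11-00, 111-0
PI chart (minterm → PIs covering it):
  1 | 0-001  (sole → essential)
  8 | -1000,0100-
  9 | 0-001,010-1,0100-
  11 | 010-1  (sole → essential)
  23 | 10111  (sole → essential)
  24 | -1000,11-00
  30 | 111-0  (sole → essential)
Essential prime implicants: 0-001, 010-1, 10111, 111-0
Petrick residual → -1000
Minimum SOP uses 5 PIs: bc'd'e' + a'c'd'e + a'bc'e + ab'cde + abce'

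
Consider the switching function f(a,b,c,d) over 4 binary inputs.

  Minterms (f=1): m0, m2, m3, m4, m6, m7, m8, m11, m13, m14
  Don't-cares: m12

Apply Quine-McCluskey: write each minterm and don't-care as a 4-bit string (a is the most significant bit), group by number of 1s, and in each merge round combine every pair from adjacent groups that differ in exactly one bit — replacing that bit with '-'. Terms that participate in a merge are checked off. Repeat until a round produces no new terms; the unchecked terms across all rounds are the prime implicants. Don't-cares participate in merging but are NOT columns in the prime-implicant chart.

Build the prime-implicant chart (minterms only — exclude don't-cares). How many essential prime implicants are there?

5

Round 0: 0000✓ 0010✓ 0011✓ 0100✓ 0110✓ 0111✓ 1000✓ 1011✓ 1100✓ 1101✓ 1110✓
Round 1: -000✓ -011 -100✓ -110✓ 0-00✓ 0-10✓ 0-11✓ 00-0✓ 001-✓ 01-0✓ 011-✓ 1-00✓ 11-0✓ 110-
Round 2: --00 -1-0 0--0 0-1-
PIs = {--00, -011, -1-0, 0--0, 0-1-, 110-}
Coverage chart:
  m0: --00,0--0
  m2: 0--0,0-1-
  m3: -011,0-1-
  m4: --00,-1-0,0--0
  m6: -1-0,0--0,0-1-
  m7: 0-1- ←essential
  m8: --00 ←essential
  m11: -011 ←essential
  m13: 110- ←essential
  m14: -1-0 ←essential
Essential: --00, -011, -1-0, 0-1-, 110-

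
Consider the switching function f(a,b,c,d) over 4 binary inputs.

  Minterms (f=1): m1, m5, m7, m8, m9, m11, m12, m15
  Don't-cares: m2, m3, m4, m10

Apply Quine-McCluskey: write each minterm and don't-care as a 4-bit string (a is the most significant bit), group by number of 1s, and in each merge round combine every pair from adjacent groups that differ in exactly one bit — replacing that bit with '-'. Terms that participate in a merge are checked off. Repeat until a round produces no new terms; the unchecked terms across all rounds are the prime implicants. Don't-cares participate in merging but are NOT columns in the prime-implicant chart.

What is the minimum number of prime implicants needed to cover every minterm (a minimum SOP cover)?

size-2^0 implicants → 0001(✓)  0010(✓)  0011(✓)  0100(✓)  0101(✓)  0111(✓)  1000(✓)  1001(✓)  1010(✓)  1011(✓)  1100(✓)  1111(✓)
size-2^1 implicants → -001(✓)  -010(✓)  -011(✓)  -100  -111(✓)  0-01(✓)  0-11(✓)  00-1(✓)  001-(✓)  01-1(✓)  010-  1-00  1-11(✓)  10-0(✓)  10-1(✓)  100-(✓)  101-(✓)
size-2^2 implicants → --11  -0-1  -01-  0--1  10--
Unchecked terms (primes): --11, -0-1, -01-, -100, 0--1, 010-, 1-00, 10--
Minterm coverage:
  m1 ⊆ -0-1,0--1
  m5 ⊆ 0--1,010-
  m7 ⊆ --11,0--1
  m8 ⊆ 1-00,10--
  m9 ⊆ -0-1,10--
  m11 ⊆ --11,-0-1,-01-,10--
  m12 ⊆ -100,1-00
  m15 ⊆ --11 [E]
E = {--11}
Petrick residual → -0-1, 0--1, 1-00
Cover = cd + b'd + a'd + ac'd'  |cover|=4

4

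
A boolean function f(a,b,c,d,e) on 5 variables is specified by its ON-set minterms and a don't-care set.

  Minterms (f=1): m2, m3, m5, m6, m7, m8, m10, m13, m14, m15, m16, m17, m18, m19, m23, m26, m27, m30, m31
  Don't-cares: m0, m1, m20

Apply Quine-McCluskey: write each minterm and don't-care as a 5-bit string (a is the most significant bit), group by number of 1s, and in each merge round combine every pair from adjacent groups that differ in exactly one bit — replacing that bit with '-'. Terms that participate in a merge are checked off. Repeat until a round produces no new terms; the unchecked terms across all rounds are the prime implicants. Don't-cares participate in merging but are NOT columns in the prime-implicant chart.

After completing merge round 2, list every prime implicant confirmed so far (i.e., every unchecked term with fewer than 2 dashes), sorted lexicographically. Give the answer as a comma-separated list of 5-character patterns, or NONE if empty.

10-00

Round 0: 00000✓ 00001✓ 00010✓ 00011✓ 00101✓ 00110✓ 00111✓ 01000✓ 01010✓ 01101✓ 01110✓ 01111✓ 10000✓ 10001✓ 10010✓ 10011✓ 10100✓ 10111✓ 11010✓ 11011✓ 11110✓ 11111✓
Round 1: -0000✓ -0001✓ -0010✓ -0011✓ -0111✓ -1010✓ -1110✓ -1111✓ 0-000✓ 0-010✓ 0-101✓ 0-110✓ 0-111✓ 00-01✓ 00-10✓ 00-11✓ 000-0✓ 000-1✓ 0000-✓ 0001-✓ 001-1✓ 0011-✓ 01-10✓ 010-0✓ 011-1✓ 0111-✓ 1-010✓ 1-011✓ 1-111✓ 10-00 10-11✓ 100-0✓ 100-1✓ 1000-✓ 1001-✓ 11-10✓ 11-11✓ 1101-✓ 1111-✓
Round 2: --010 --111 -0-11 -00-0✓ -00-1✓ -000-✓ -001-✓ -1-10 -111- 0--10 0-0-0 0-1-1 0-11- 00--1 00-1- 000--✓ 1--11 1-01- 100--✓ 11-1-
Round 3: -00--
PIs = {--010, --111, -0-11, -00--, -1-10, -111-, 0--10, 0-0-0, 0-1-1, 0-11-, 00--1, 00-1-, 1--11, 1-01-, 10-00, 11-1-}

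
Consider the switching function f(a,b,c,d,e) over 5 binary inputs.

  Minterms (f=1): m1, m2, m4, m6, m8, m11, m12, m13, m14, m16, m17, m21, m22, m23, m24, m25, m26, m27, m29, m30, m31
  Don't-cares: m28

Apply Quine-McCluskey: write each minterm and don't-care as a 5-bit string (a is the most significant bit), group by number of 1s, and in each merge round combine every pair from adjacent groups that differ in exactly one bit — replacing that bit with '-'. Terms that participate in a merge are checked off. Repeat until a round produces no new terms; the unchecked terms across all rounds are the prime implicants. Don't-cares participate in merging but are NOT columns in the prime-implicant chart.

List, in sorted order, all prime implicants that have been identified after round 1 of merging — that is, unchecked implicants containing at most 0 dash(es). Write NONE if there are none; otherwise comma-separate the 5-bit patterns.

[col 0] 00001*, 00010*, 00100*, 00110*, 01000*, 01011*, 01100*, 01101*, 01110*, 10000*, 10001*, 10101*, 10110*, 10111*, 11000*, 11001*, 11010*, 11011*, 11100*, 11101*, 11110*, 11111*
[col 1] -0001, -0110*, -1000*, -1011, -1100*, -1101*, -1110*, 0-100*, 0-110*, 00-10, 001-0*, 01-00*, 011-0*, 0110-*, 1-000*, 1-001*, 1-101*, 1-110*, 1-111*, 10-01*, 1000-*, 101-1*, 1011-*, 11-00*, 11-01*, 11-10*, 11-11*, 110-0*, 110-1*, 1100-*, 1101-*, 111-0*, 111-1*, 1110-*, 1111-*
[col 2] --110, -1-00, -11-0, -110-, 0-1-0, 1--01, 1-00-, 1-1-1, 1-11-, 11--0*, 11--1*, 11-0-*, 11-1-*, 110--*, 111--*
[col 3] 11---
Prime implicants: --110, -0001, -1-00, -1011, -11-0, -110-, 0-1-0, 00-10, 1--01, 1-00-, 1-1-1, 1-11-, 11---

NONE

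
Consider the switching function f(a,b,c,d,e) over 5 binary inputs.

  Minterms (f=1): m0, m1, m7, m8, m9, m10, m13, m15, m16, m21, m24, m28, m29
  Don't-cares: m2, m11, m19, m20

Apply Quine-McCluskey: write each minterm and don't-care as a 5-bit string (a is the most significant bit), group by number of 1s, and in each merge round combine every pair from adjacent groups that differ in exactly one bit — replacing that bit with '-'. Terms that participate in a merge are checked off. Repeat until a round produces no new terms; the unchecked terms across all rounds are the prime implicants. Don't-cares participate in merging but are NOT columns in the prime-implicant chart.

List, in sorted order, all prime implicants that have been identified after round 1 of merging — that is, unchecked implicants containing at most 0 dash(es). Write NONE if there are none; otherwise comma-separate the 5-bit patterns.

10011

[col 0] 00000*, 00001*, 00010*, 00111*, 01000*, 01001*, 01010*, 01011*, 01101*, 01111*, 10000*, 10011, 10100*, 10101*, 11000*, 11100*, 11101*
[col 1] -0000*, -1000*, -1101, 0-000*, 0-001*, 0-010*, 0-111, 000-0*, 0000-*, 01-01*, 01-11*, 010-0*, 010-1*, 0100-*, 0101-*, 011-1*, 1-000*, 1-100*, 1-101*, 10-00*, 1010-*, 11-00*, 1110-*
[col 2] --000, 0-0-0, 0-00-, 01--1, 010--, 1--00, 1-10-
Prime implicants: --000, -1101, 0-0-0, 0-00-, 0-111, 01--1, 010--, 1--00, 1-10-, 10011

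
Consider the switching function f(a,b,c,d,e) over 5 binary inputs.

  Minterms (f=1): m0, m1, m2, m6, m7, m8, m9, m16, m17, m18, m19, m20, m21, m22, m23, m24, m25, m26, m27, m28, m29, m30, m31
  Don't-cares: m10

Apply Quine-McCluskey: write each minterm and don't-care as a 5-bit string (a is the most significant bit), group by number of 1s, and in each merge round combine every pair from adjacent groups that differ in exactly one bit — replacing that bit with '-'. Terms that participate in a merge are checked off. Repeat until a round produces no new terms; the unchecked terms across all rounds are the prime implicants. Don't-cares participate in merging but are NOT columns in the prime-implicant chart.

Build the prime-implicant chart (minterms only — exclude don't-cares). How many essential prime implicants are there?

3

[col 0] 00000*, 00001*, 00010*, 00110*, 00111*, 01000*, 01001*, 01010*, 10000*, 10001*, 10010*, 10011*, 10100*, 10101*, 10110*, 10111*, 11000*, 11001*, 11010*, 11011*, 11100*, 11101*, 11110*, 11111*
[col 1] -0000*, -0001*, -0010*, -0110*, -0111*, -1000*, -1001*, -1010*, 0-000*, 0-001*, 0-010*, 00-10*, 000-0*, 0000-*, 0011-*, 010-0*, 0100-*, 1-000*, 1-001*, 1-010*, 1-011*, 1-100*, 1-101*, 1-110*, 1-111*, 10-00*, 10-01*, 10-10*, 10-11*, 100-0*, 100-1*, 1000-*, 1001-*, 101-0*, 101-1*, 1010-*, 1011-*, 11-00*, 11-01*, 11-10*, 11-11*, 110-0*, 110-1*, 1100-*, 1101-*, 111-0*, 111-1*, 1110-*, 1111-*
[col 2] --000*, --001*, --010*, -0-10, -00-0*, -000-*, -011-, -10-0*, -100-*, 0-0-0*, 0-00-*, 1--00*, 1--01*, 1--10*, 1--11*, 1-0-0*, 1-0-1*, 1-00-*, 1-01-*, 1-1-0*, 1-1-1*, 1-10-*, 1-11-*, 10--0*, 10--1*, 10-0-*, 10-1-*, 100--*, 101--*, 11--0*, 11--1*, 11-0-*, 11-1-*, 110--*, 111--*
[col 3] --0-0, --00-, 1---0*, 1---1*, 1--0-*, 1--1-*, 1-0--*, 1-1--*, 10---*, 11---*
[col 4] 1----
Prime implicants: --0-0, --00-, -0-10, -011-, 1----
PI chart (minterm → PIs covering it):
  0 | --0-0,--00-
  1 | --00-  (sole → essential)
  2 | --0-0,-0-10
  6 | -0-10,-011-
  7 | -011-  (sole → essential)
  8 | --0-0,--00-
  9 | --00-  (sole → essential)
  16 | --0-0,--00-,1----
  17 | --00-,1----
  18 | --0-0,-0-10,1----
  19 | 1----  (sole → essential)
  20 | 1----  (sole → essential)
  21 | 1----  (sole → essential)
  22 | -0-10,-011-,1----
  23 | -011-,1----
  24 | --0-0,--00-,1----
  25 | --00-,1----
  26 | --0-0,1----
  27 | 1----  (sole → essential)
  28 | 1----  (sole → essential)
  29 | 1----  (sole → essential)
  30 | 1----  (sole → essential)
  31 | 1----  (sole → essential)
Essential prime implicants: --00-, -011-, 1----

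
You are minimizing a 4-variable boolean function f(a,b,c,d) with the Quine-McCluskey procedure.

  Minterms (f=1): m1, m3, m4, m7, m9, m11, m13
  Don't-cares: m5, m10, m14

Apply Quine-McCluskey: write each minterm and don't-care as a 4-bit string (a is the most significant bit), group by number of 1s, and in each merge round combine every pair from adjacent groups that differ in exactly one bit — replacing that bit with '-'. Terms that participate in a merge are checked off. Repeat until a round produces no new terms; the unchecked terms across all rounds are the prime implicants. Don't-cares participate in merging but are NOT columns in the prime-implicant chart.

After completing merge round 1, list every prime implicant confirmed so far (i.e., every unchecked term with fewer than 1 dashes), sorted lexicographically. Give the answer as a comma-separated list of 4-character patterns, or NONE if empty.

NONE

[col 0] 0001*, 0011*, 0100*, 0101*, 0111*, 1001*, 1010*, 1011*, 1101*, 1110*
[col 1] -001*, -011*, -101*, 0-01*, 0-11*, 00-1*, 01-1*, 010-, 1-01*, 1-10, 10-1*, 101-
[col 2] --01, -0-1, 0--1
Prime implicants: --01, -0-1, 0--1, 010-, 1-10, 101-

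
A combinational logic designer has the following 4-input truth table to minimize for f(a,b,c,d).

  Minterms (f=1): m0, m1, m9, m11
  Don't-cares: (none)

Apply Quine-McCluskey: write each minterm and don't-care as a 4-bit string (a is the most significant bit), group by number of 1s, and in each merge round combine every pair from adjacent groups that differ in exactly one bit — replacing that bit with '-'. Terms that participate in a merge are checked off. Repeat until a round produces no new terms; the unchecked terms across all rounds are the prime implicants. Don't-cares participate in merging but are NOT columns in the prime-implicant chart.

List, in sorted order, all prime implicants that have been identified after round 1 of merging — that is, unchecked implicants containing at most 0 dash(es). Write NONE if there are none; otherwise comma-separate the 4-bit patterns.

Round 0: 0000✓ 0001✓ 1001✓ 1011✓
Round 1: -001 000- 10-1
PIs = {-001, 000-, 10-1}

NONE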